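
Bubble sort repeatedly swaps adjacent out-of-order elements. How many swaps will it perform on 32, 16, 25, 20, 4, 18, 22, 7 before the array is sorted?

The minimum number of adjacent swaps to sort an array equals its inversion count, since every such swap removes exactly one inversion.
Count inversions — for each element, later elements that are smaller:
32: 16, 25, 20, 4, 18, 22, 7 → 7
16: 4, 7 → 2
25: 20, 4, 18, 22, 7 → 5
20: 4, 18, 7 → 3
4: none → 0
18: 7 → 1
22: 7 → 1
7: none → 0
Total inversions: 7 + 2 + 5 + 3 + 0 + 1 + 1 + 0 = 19

19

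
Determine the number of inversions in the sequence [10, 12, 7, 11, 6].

7

For each element, count later entries that are smaller:
10: 2
12: 3
7: 1
11: 1
6: 0
Sum: 2 + 3 + 1 + 1 + 0 = 7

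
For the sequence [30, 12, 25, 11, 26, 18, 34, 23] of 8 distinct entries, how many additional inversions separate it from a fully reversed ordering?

15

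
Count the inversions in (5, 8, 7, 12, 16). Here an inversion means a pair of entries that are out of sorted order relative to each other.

Listing every pair i<j with a[i]>a[j] (using 0-based positions):
(1,2): 8 > 7
That's 1 pair.

1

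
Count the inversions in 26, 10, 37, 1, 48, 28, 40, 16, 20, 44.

For each element, count later entries that are smaller:
26 → 10, 1, 16, 20 → 4
10 → 1 → 1
37 → 1, 28, 16, 20 → 4
1 → none → 0
48 → 28, 40, 16, 20, 44 → 5
28 → 16, 20 → 2
40 → 16, 20 → 2
16 → none → 0
20 → none → 0
44 → none → 0
Sum: 4 + 1 + 4 + 0 + 5 + 2 + 2 + 0 + 0 + 0 = 18

Out-of-order pairs: 18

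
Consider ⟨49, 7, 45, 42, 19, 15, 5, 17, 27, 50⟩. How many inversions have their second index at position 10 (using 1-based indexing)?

The element at index 10 is 50.
Elements before it: 49, 7, 45, 42, 19, 15, 5, 17, 27
None of them are larger than 50.

0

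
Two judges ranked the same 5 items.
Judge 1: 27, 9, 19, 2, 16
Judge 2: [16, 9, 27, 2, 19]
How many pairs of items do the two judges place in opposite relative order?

6

Assign each item its position (1..5) in the first ordering, then rewrite the second ordering as that position sequence:
positions: 27→1, 9→2, 19→3, 2→4, 16→5
second ordering as positions: [5, 2, 1, 4, 3]
Discordant pairs = inversions in this position sequence.
5: 2, 1, 4, 3 → 4
2: 1 → 1
1: 0
4: 3 → 1
3: 0
Total: 4 + 1 + 0 + 1 + 0 = 6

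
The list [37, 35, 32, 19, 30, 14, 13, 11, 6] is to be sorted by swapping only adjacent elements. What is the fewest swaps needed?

35

Minimum adjacent swaps = number of inversions (each swap of adjacent out-of-order elements removes one inversion and no swap can remove more).
Count inversions — for each element, later elements that are smaller:
37: 35, 32, 19, 30, 14, 13, 11, 6 → 8
35: 32, 19, 30, 14, 13, 11, 6 → 7
32: 19, 30, 14, 13, 11, 6 → 6
19: 14, 13, 11, 6 → 4
30: 14, 13, 11, 6 → 4
14: 13, 11, 6 → 3
13: 11, 6 → 2
11: 6 → 1
6: none → 0
Total inversions: 8 + 7 + 6 + 4 + 4 + 3 + 2 + 1 + 0 = 35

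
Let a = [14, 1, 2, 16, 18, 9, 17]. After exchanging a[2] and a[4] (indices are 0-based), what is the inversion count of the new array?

Positions 2 and 4 hold 2 and 18; after swapping, the array is [14, 1, 18, 16, 2, 9, 17].
Element-by-element contributions:
14: 3
1: 0
18: 4
16: 2
2: 0
9: 0
17: 0
Sum: 3 + 0 + 4 + 2 + 0 + 0 + 0 = 9

There are 9 inversions.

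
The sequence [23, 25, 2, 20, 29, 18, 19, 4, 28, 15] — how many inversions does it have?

Count, for each position, how many later elements it exceeds:
23 → 2, 20, 18, 19, 4, 15 → 6
25 → 2, 20, 18, 19, 4, 15 → 6
2 → none → 0
20 → 18, 19, 4, 15 → 4
29 → 18, 19, 4, 28, 15 → 5
18 → 4, 15 → 2
19 → 4, 15 → 2
4 → none → 0
28 → 15 → 1
15 → none → 0
Sum: 6 + 6 + 0 + 4 + 5 + 2 + 2 + 0 + 1 + 0 = 26

26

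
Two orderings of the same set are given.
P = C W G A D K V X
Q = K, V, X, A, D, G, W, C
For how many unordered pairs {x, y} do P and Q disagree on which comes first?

Assign each item its position (1..8) in the first ordering, then rewrite the second ordering as that position sequence:
positions: C→1, W→2, G→3, A→4, D→5, K→6, V→7, X→8
second ordering as positions: [6, 7, 8, 4, 5, 3, 2, 1]
Discordant pairs = inversions in this position sequence.
6: 4, 5, 3, 2, 1 → 5
7: 4, 5, 3, 2, 1 → 5
8: 4, 5, 3, 2, 1 → 5
4: 3, 2, 1 → 3
5: 3, 2, 1 → 3
3: 2, 1 → 2
2: 1 → 1
1: 0
Total: 5 + 5 + 5 + 3 + 3 + 2 + 1 + 0 = 24

Disagreeing pairs: 24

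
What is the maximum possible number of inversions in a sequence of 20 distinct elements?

The maximum occurs when the array is in strictly decreasing order: every one of the C(20, 2) pairs is inverted.
C(20, 2) = 20·19/2 = 190

There are 190 inversions.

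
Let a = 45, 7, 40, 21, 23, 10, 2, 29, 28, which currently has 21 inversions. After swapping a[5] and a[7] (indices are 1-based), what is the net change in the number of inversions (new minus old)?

-3

Positions 5 and 7 hold 23 and 2; after swapping, the array is [45, 7, 40, 21, 2, 10, 23, 29, 28].
Count, for each position, how many later elements it exceeds:
45: 8
7: 1
40: 6
21: 2
2: 0
10: 0
23: 0
29: 1
28: 0
Sum: 8 + 1 + 6 + 2 + 0 + 0 + 0 + 1 + 0 = 18
Change: 18 − 21 = -3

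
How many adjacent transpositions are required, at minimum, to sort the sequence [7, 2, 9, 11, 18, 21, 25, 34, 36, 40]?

The minimum number of adjacent swaps to sort an array equals its inversion count, since every such swap removes exactly one inversion.
Count inversions — for each element, later elements that are smaller:
7: 2 → 1
2: none → 0
9: none → 0
11: none → 0
18: none → 0
21: none → 0
25: none → 0
34: none → 0
36: none → 0
40: none → 0
Total inversions: 1 + 0 + 0 + 0 + 0 + 0 + 0 + 0 + 0 + 0 = 1

1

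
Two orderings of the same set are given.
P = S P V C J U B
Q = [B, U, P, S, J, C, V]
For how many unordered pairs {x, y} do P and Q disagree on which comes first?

15

Assign each item its position (1..7) in the first ordering, then rewrite the second ordering as that position sequence:
positions: S→1, P→2, V→3, C→4, J→5, U→6, B→7
second ordering as positions: [7, 6, 2, 1, 5, 4, 3]
Discordant pairs = inversions in this position sequence.
7: 6, 2, 1, 5, 4, 3 → 6
6: 2, 1, 5, 4, 3 → 5
2: 1 → 1
1: 0
5: 4, 3 → 2
4: 3 → 1
3: 0
Total: 6 + 5 + 1 + 0 + 2 + 1 + 0 = 15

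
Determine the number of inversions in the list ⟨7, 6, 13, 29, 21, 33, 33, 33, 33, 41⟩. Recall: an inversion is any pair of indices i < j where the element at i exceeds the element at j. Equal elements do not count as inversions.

Inversions: 2

Element-by-element contributions:
7 → 6 → 1
6 → none → 0
13 → none → 0
29 → 21 → 1
21 → none → 0
33 → none → 0
33 → none → 0
33 → none → 0
33 → none → 0
41 → none → 0
Sum: 1 + 0 + 0 + 1 + 0 + 0 + 0 + 0 + 0 + 0 = 2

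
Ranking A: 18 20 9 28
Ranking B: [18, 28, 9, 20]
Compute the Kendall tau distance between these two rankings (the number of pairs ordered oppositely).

3

Assign each item its position (1..4) in the first ordering, then rewrite the second ordering as that position sequence:
positions: 18→1, 20→2, 9→3, 28→4
second ordering as positions: [1, 4, 3, 2]
Discordant pairs = inversions in this position sequence.
1: 0
4: 3, 2 → 2
3: 2 → 1
2: 0
Total: 0 + 2 + 1 + 0 = 3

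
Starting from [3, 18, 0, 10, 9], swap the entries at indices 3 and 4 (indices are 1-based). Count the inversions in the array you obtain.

Positions 3 and 4 hold 0 and 10; after swapping, the array is [3, 18, 10, 0, 9].
For each element, count later entries that are smaller:
3 → 0 → 1
18 → 10, 0, 9 → 3
10 → 0, 9 → 2
0 → none → 0
9 → none → 0
Sum: 1 + 3 + 2 + 0 + 0 = 6

6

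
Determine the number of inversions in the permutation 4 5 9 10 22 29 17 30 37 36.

3

For each element, count later entries that are smaller:
4 → none → 0
5 → none → 0
9 → none → 0
10 → none → 0
22 → 17 → 1
29 → 17 → 1
17 → none → 0
30 → none → 0
37 → 36 → 1
36 → none → 0
Sum: 0 + 0 + 0 + 0 + 1 + 1 + 0 + 0 + 1 + 0 = 3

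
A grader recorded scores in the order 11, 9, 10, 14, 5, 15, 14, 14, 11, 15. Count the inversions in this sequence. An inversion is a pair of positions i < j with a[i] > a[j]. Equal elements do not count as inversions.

12

Sweep left to right; for each value list the smaller values that follow it:
11: 3
9: 1
10: 1
14: 2
5: 0
15: 3
14: 1
14: 1
11: 0
15: 0
Sum: 3 + 1 + 1 + 2 + 0 + 3 + 1 + 1 + 0 + 0 = 12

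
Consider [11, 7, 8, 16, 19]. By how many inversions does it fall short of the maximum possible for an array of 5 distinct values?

8 inversions short

Maximum inversions for 5 distinct elements is C(5, 2) = 5·4/2 = 10.
Current inversions — for each element, count later smaller elements:
11: 2
7: 0
8: 0
16: 0
19: 0
Current total: 2 + 0 + 0 + 0 + 0 = 2
Shortfall: 10 − 2 = 8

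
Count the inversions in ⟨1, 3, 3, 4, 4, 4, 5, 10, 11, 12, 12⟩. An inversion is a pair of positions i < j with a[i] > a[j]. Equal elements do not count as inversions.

Count, for each position, how many later elements it exceeds:
1 → none → 0
3 → none → 0
3 → none → 0
4 → none → 0
4 → none → 0
4 → none → 0
5 → none → 0
10 → none → 0
11 → none → 0
12 → none → 0
12 → none → 0
Sum: 0 + 0 + 0 + 0 + 0 + 0 + 0 + 0 + 0 + 0 + 0 = 0

There are 0 inversions.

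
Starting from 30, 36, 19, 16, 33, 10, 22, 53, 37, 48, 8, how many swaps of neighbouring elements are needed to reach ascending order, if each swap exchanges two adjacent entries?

The minimum number of adjacent swaps to sort an array equals its inversion count, since every such swap removes exactly one inversion.
Count inversions — for each element, later elements that are smaller:
30: 19, 16, 10, 22, 8 → 5
36: 19, 16, 33, 10, 22, 8 → 6
19: 16, 10, 8 → 3
16: 10, 8 → 2
33: 10, 22, 8 → 3
10: 8 → 1
22: 8 → 1
53: 37, 48, 8 → 3
37: 8 → 1
48: 8 → 1
8: none → 0
Total inversions: 5 + 6 + 3 + 2 + 3 + 1 + 1 + 3 + 1 + 1 + 0 = 26

26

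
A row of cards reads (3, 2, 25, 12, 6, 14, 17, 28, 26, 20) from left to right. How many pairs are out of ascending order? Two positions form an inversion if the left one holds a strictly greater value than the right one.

There are 10 inversions.

Count, for each position, how many later elements it exceeds:
3: 1
2: 0
25: 5
12: 1
6: 0
14: 0
17: 0
28: 2
26: 1
20: 0
Sum: 1 + 0 + 5 + 1 + 0 + 0 + 0 + 2 + 1 + 0 = 10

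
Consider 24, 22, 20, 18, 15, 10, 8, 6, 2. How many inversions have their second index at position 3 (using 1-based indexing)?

The element at index 3 is 20.
Elements before it: 24, 22
Those larger than 20: 24, 22

2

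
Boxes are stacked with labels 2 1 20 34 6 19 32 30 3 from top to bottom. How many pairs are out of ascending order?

Sweep left to right; for each value list the smaller values that follow it:
2 → 1 → 1
1 → none → 0
20 → 6, 19, 3 → 3
34 → 6, 19, 32, 30, 3 → 5
6 → 3 → 1
19 → 3 → 1
32 → 30, 3 → 2
30 → 3 → 1
3 → none → 0
Sum: 1 + 0 + 3 + 5 + 1 + 1 + 2 + 1 + 0 = 14

14 inversions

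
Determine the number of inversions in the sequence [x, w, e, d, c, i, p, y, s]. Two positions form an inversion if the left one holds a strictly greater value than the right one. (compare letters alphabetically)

For each element, count later entries that are smaller:
x: 7
w: 6
e: 2
d: 1
c: 0
i: 0
p: 0
y: 1
s: 0
Sum: 7 + 6 + 2 + 1 + 0 + 0 + 0 + 1 + 0 = 17

Inversions: 17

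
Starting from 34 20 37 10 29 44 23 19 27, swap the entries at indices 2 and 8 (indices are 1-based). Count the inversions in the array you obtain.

There are 19 inversions.

Positions 2 and 8 hold 20 and 19; after swapping, the array is [34, 19, 37, 10, 29, 44, 23, 20, 27].
Element-by-element contributions:
34: 6
19: 1
37: 5
10: 0
29: 3
44: 3
23: 1
20: 0
27: 0
Sum: 6 + 1 + 5 + 0 + 3 + 3 + 1 + 0 + 0 = 19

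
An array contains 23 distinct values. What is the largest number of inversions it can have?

A reversed (strictly descending) arrangement makes every pair an inversion, giving C(23, 2) inversions.
C(23, 2) = 23·22/2 = 253

253 inversions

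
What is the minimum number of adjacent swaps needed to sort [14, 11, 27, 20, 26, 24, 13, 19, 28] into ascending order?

Each adjacent swap fixes exactly one inversion, so the minimum swap count equals the number of inversions.
Count inversions — for each element, later elements that are smaller:
14: 11, 13 → 2
11: none → 0
27: 20, 26, 24, 13, 19 → 5
20: 13, 19 → 2
26: 24, 13, 19 → 3
24: 13, 19 → 2
13: none → 0
19: none → 0
28: none → 0
Total inversions: 2 + 0 + 5 + 2 + 3 + 2 + 0 + 0 + 0 = 14

There are 14 swaps.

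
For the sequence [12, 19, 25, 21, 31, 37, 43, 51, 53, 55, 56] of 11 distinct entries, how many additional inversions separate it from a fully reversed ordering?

Maximum inversions for 11 distinct elements is C(11, 2) = 11·10/2 = 55.
Current inversions — for each element, count later smaller elements:
12: 0
19: 0
25: 1
21: 0
31: 0
37: 0
43: 0
51: 0
53: 0
55: 0
56: 0
Current total: 0 + 0 + 1 + 0 + 0 + 0 + 0 + 0 + 0 + 0 + 0 = 1
Shortfall: 55 − 1 = 54

54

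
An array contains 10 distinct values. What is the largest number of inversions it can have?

The maximum occurs when the array is in strictly decreasing order: every one of the C(10, 2) pairs is inverted.
C(10, 2) = 10·9/2 = 45

45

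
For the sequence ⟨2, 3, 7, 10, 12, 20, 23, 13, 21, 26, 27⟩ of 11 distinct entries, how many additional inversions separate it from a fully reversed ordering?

Maximum inversions for 11 distinct elements is C(11, 2) = 11·10/2 = 55.
Current inversions — for each element, count later smaller elements:
2: 0
3: 0
7: 0
10: 0
12: 0
20: 1
23: 2
13: 0
21: 0
26: 0
27: 0
Current total: 0 + 0 + 0 + 0 + 0 + 1 + 2 + 0 + 0 + 0 + 0 = 3
Shortfall: 55 − 3 = 52

52 inversions short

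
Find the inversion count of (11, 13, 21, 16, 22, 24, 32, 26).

Count, for each position, how many later elements it exceeds:
11: 0
13: 0
21: 1
16: 0
22: 0
24: 0
32: 1
26: 0
Sum: 0 + 0 + 1 + 0 + 0 + 0 + 1 + 0 = 2

2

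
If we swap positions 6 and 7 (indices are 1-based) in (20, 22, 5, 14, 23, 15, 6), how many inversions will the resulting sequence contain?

Positions 6 and 7 hold 15 and 6; after swapping, the array is [20, 22, 5, 14, 23, 6, 15].
Element-by-element contributions:
20 → 5, 14, 6, 15 → 4
22 → 5, 14, 6, 15 → 4
5 → none → 0
14 → 6 → 1
23 → 6, 15 → 2
6 → none → 0
15 → none → 0
Sum: 4 + 4 + 0 + 1 + 2 + 0 + 0 = 11

11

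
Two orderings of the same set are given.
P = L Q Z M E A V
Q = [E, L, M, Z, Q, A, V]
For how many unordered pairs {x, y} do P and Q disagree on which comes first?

Assign each item its position (1..7) in the first ordering, then rewrite the second ordering as that position sequence:
positions: L→1, Q→2, Z→3, M→4, E→5, A→6, V→7
second ordering as positions: [5, 1, 4, 3, 2, 6, 7]
Discordant pairs = inversions in this position sequence.
5: 1, 4, 3, 2 → 4
1: 0
4: 3, 2 → 2
3: 2 → 1
2: 0
6: 0
7: 0
Total: 4 + 0 + 2 + 1 + 0 + 0 + 0 = 7

7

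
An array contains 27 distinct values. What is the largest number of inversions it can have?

There are 351 inversions.

The maximum occurs when the array is in strictly decreasing order: every one of the C(27, 2) pairs is inverted.
C(27, 2) = 27·26/2 = 351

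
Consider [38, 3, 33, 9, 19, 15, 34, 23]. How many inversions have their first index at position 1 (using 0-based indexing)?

0

The element at index 1 is 3.
Elements after it: 33, 9, 19, 15, 34, 23
None of them are smaller than 3.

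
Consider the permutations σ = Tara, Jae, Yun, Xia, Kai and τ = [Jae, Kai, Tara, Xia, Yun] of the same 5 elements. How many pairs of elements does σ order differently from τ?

Assign each item its position (1..5) in the first ordering, then rewrite the second ordering as that position sequence:
positions: Tara→1, Jae→2, Yun→3, Xia→4, Kai→5
second ordering as positions: [2, 5, 1, 4, 3]
Discordant pairs = inversions in this position sequence.
2: 1 → 1
5: 1, 4, 3 → 3
1: 0
4: 3 → 1
3: 0
Total: 1 + 3 + 0 + 1 + 0 = 5

5 discordant pairs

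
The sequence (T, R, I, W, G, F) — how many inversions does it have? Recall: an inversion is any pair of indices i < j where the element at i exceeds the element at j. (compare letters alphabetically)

For each element, count later entries that are smaller:
T: 4
R: 3
I: 2
W: 2
G: 1
F: 0
Sum: 4 + 3 + 2 + 2 + 1 + 0 = 12

Out-of-order pairs: 12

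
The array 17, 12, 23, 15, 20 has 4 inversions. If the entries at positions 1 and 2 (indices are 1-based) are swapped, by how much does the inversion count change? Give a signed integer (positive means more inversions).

-1

Positions 1 and 2 hold 17 and 12; after swapping, the array is [12, 17, 23, 15, 20].
For each element, count later entries that are smaller:
12 → none → 0
17 → 15 → 1
23 → 15, 20 → 2
15 → none → 0
20 → none → 0
Sum: 0 + 1 + 2 + 0 + 0 = 3
Change: 3 − 4 = -1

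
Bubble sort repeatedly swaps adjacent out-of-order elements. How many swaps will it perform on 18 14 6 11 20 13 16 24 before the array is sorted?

10 adjacent swaps

The minimum number of adjacent swaps to sort an array equals its inversion count, since every such swap removes exactly one inversion.
Count inversions — for each element, later elements that are smaller:
18: 14, 6, 11, 13, 16 → 5
14: 6, 11, 13 → 3
6: none → 0
11: none → 0
20: 13, 16 → 2
13: none → 0
16: none → 0
24: none → 0
Total inversions: 5 + 3 + 0 + 0 + 2 + 0 + 0 + 0 = 10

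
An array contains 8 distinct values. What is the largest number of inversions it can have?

The maximum occurs when the array is in strictly decreasing order: every one of the C(8, 2) pairs is inverted.
C(8, 2) = 8·7/2 = 28

Inversions: 28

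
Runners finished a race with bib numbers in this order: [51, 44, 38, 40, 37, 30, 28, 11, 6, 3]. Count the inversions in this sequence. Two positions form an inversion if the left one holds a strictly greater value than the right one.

44 out-of-order pairs

Sweep left to right; for each value list the smaller values that follow it:
51: 9
44: 8
38: 6
40: 6
37: 5
30: 4
28: 3
11: 2
6: 1
3: 0
Sum: 9 + 8 + 6 + 6 + 5 + 4 + 3 + 2 + 1 + 0 = 44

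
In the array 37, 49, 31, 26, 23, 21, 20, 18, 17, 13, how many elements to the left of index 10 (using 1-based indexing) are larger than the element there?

9

The element at index 10 is 13.
Elements before it: 37, 49, 31, 26, 23, 21, 20, 18, 17
Those larger than 13: 37, 49, 31, 26, 23, 21, 20, 18, 17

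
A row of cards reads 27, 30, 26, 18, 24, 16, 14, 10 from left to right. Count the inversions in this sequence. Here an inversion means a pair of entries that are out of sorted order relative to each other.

26 inversions

Count, for each position, how many later elements it exceeds:
27 → 26, 18, 24, 16, 14, 10 → 6
30 → 26, 18, 24, 16, 14, 10 → 6
26 → 18, 24, 16, 14, 10 → 5
18 → 16, 14, 10 → 3
24 → 16, 14, 10 → 3
16 → 14, 10 → 2
14 → 10 → 1
10 → none → 0
Sum: 6 + 6 + 5 + 3 + 3 + 2 + 1 + 0 = 26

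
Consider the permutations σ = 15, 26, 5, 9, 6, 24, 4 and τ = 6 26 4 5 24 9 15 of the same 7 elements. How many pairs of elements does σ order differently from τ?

Assign each item its position (1..7) in the first ordering, then rewrite the second ordering as that position sequence:
positions: 15→1, 26→2, 5→3, 9→4, 6→5, 24→6, 4→7
second ordering as positions: [5, 2, 7, 3, 6, 4, 1]
Discordant pairs = inversions in this position sequence.
5: 2, 3, 4, 1 → 4
2: 1 → 1
7: 3, 6, 4, 1 → 4
3: 1 → 1
6: 4, 1 → 2
4: 1 → 1
1: 0
Total: 4 + 1 + 4 + 1 + 2 + 1 + 0 = 13

13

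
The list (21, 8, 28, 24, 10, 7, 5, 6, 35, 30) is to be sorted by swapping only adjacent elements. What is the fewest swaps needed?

Minimum adjacent swaps = number of inversions (each swap of adjacent out-of-order elements removes one inversion and no swap can remove more).
Count inversions — for each element, later elements that are smaller:
21: 8, 10, 7, 5, 6 → 5
8: 7, 5, 6 → 3
28: 24, 10, 7, 5, 6 → 5
24: 10, 7, 5, 6 → 4
10: 7, 5, 6 → 3
7: 5, 6 → 2
5: none → 0
6: none → 0
35: 30 → 1
30: none → 0
Total inversions: 5 + 3 + 5 + 4 + 3 + 2 + 0 + 0 + 1 + 0 = 23

23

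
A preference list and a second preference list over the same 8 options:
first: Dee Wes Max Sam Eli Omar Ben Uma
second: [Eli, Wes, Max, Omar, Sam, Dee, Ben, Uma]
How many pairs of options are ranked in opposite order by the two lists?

9

Assign each item its position (1..8) in the first ordering, then rewrite the second ordering as that position sequence:
positions: Dee→1, Wes→2, Max→3, Sam→4, Eli→5, Omar→6, Ben→7, Uma→8
second ordering as positions: [5, 2, 3, 6, 4, 1, 7, 8]
Discordant pairs = inversions in this position sequence.
5: 2, 3, 4, 1 → 4
2: 1 → 1
3: 1 → 1
6: 4, 1 → 2
4: 1 → 1
1: 0
7: 0
8: 0
Total: 4 + 1 + 1 + 2 + 1 + 0 + 0 + 0 = 9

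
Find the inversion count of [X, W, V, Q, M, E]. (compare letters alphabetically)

Element-by-element contributions:
X: 5
W: 4
V: 3
Q: 2
M: 1
E: 0
Sum: 5 + 4 + 3 + 2 + 1 + 0 = 15

Out-of-order pairs: 15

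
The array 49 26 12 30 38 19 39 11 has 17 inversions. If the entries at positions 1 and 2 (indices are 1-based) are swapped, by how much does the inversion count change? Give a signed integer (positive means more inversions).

-1

Positions 1 and 2 hold 49 and 26; after swapping, the array is [26, 49, 12, 30, 38, 19, 39, 11].
Element-by-element contributions:
26: 3
49: 6
12: 1
30: 2
38: 2
19: 1
39: 1
11: 0
Sum: 3 + 6 + 1 + 2 + 2 + 1 + 1 + 0 = 16
Change: 16 − 17 = -1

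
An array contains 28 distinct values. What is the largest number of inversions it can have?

378 inversions

The maximum occurs when the array is in strictly decreasing order: every one of the C(28, 2) pairs is inverted.
C(28, 2) = 28·27/2 = 378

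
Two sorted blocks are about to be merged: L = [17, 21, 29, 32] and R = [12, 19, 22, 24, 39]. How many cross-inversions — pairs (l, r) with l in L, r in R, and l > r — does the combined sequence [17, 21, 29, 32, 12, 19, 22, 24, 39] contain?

Split inversions: 11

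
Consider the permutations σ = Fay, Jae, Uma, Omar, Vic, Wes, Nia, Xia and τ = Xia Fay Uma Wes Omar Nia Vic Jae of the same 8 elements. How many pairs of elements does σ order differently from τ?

There are 15 discordant pairs.

Assign each item its position (1..8) in the first ordering, then rewrite the second ordering as that position sequence:
positions: Fay→1, Jae→2, Uma→3, Omar→4, Vic→5, Wes→6, Nia→7, Xia→8
second ordering as positions: [8, 1, 3, 6, 4, 7, 5, 2]
Discordant pairs = inversions in this position sequence.
8: 1, 3, 6, 4, 7, 5, 2 → 7
1: 0
3: 2 → 1
6: 4, 5, 2 → 3
4: 2 → 1
7: 5, 2 → 2
5: 2 → 1
2: 0
Total: 7 + 0 + 1 + 3 + 1 + 2 + 1 + 0 = 15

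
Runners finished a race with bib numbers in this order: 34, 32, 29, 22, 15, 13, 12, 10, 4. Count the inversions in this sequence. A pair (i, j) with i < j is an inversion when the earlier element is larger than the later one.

Sweep left to right; for each value list the smaller values that follow it:
34 → 32, 29, 22, 15, 13, 12, 10, 4 → 8
32 → 29, 22, 15, 13, 12, 10, 4 → 7
29 → 22, 15, 13, 12, 10, 4 → 6
22 → 15, 13, 12, 10, 4 → 5
15 → 13, 12, 10, 4 → 4
13 → 12, 10, 4 → 3
12 → 10, 4 → 2
10 → 4 → 1
4 → none → 0
Sum: 8 + 7 + 6 + 5 + 4 + 3 + 2 + 1 + 0 = 36

36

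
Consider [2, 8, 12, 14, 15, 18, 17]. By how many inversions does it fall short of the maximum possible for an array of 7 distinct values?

20

Maximum inversions for 7 distinct elements is C(7, 2) = 7·6/2 = 21.
Current inversions — for each element, count later smaller elements:
2: 0
8: 0
12: 0
14: 0
15: 0
18: 1
17: 0
Current total: 0 + 0 + 0 + 0 + 0 + 1 + 0 = 1
Shortfall: 21 − 1 = 20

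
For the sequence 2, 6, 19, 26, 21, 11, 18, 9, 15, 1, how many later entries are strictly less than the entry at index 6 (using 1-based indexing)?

The element at index 6 is 11.
Elements after it: 18, 9, 15, 1
Those smaller than 11: 9, 1

2 such elements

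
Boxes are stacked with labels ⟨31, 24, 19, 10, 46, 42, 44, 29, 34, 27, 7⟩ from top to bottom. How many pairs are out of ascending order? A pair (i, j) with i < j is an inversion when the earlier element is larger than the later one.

31 inversions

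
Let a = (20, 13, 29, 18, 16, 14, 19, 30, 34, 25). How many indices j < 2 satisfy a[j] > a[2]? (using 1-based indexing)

The element at index 2 is 13.
Elements before it: 20
Those larger than 13: 20

1 such element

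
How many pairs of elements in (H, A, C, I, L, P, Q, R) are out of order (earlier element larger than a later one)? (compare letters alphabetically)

For each element, count later entries that are smaller:
H → A, C → 2
A → none → 0
C → none → 0
I → none → 0
L → none → 0
P → none → 0
Q → none → 0
R → none → 0
Sum: 2 + 0 + 0 + 0 + 0 + 0 + 0 + 0 = 2

Inversions: 2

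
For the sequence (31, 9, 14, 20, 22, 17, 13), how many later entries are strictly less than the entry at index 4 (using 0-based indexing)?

2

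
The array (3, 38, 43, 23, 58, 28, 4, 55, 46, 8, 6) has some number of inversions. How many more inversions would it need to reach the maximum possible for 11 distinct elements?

27 inversions short

Maximum inversions for 11 distinct elements is C(11, 2) = 11·10/2 = 55.
Current inversions — for each element, count later smaller elements:
3: 0
38: 5
43: 5
23: 3
58: 6
28: 3
4: 0
55: 3
46: 2
8: 1
6: 0
Current total: 0 + 5 + 5 + 3 + 6 + 3 + 0 + 3 + 2 + 1 + 0 = 28
Shortfall: 55 − 28 = 27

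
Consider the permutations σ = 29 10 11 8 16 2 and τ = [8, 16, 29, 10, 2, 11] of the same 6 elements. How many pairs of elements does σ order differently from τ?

7

Assign each item its position (1..6) in the first ordering, then rewrite the second ordering as that position sequence:
positions: 29→1, 10→2, 11→3, 8→4, 16→5, 2→6
second ordering as positions: [4, 5, 1, 2, 6, 3]
Discordant pairs = inversions in this position sequence.
4: 1, 2, 3 → 3
5: 1, 2, 3 → 3
1: 0
2: 0
6: 3 → 1
3: 0
Total: 3 + 3 + 0 + 0 + 1 + 0 = 7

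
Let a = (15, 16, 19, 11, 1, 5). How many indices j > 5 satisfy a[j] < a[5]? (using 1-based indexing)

The element at index 5 is 1.
Elements after it: 5
None of them are smaller than 1.

0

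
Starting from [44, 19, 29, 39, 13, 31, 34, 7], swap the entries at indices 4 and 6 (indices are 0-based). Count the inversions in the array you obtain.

Positions 4 and 6 hold 13 and 34; after swapping, the array is [44, 19, 29, 39, 34, 31, 13, 7].
Count, for each position, how many later elements it exceeds:
44 → 19, 29, 39, 34, 31, 13, 7 → 7
19 → 13, 7 → 2
29 → 13, 7 → 2
39 → 34, 31, 13, 7 → 4
34 → 31, 13, 7 → 3
31 → 13, 7 → 2
13 → 7 → 1
7 → none → 0
Sum: 7 + 2 + 2 + 4 + 3 + 2 + 1 + 0 = 21

21 inversions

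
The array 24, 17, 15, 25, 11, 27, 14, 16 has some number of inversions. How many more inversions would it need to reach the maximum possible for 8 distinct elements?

Maximum inversions for 8 distinct elements is C(8, 2) = 8·7/2 = 28.
Current inversions — for each element, count later smaller elements:
24: 5
17: 4
15: 2
25: 3
11: 0
27: 2
14: 0
16: 0
Current total: 5 + 4 + 2 + 3 + 0 + 2 + 0 + 0 = 16
Shortfall: 28 − 16 = 12

12 inversions short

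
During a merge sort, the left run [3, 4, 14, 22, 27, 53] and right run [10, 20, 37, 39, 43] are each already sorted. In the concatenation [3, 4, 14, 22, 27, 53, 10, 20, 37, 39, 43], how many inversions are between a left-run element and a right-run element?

For each element r of the right run, count left-run elements greater than r:
r = 10: 14, 22, 27, 53 → 4
r = 20: 22, 27, 53 → 3
r = 37: 53 → 1
r = 39: 53 → 1
r = 43: 53 → 1
Cross-inversions: 4 + 3 + 1 + 1 + 1 = 10

10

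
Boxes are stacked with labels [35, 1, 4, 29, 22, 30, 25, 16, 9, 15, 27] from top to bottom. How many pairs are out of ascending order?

Sweep left to right; for each value list the smaller values that follow it:
35: 10
1: 0
4: 0
29: 6
22: 3
30: 5
25: 3
16: 2
9: 0
15: 0
27: 0
Sum: 10 + 0 + 0 + 6 + 3 + 5 + 3 + 2 + 0 + 0 + 0 = 29

29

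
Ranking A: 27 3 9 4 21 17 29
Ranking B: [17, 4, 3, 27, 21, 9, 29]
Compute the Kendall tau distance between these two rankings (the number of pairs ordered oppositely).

Discordant pairs: 10

Assign each item its position (1..7) in the first ordering, then rewrite the second ordering as that position sequence:
positions: 27→1, 3→2, 9→3, 4→4, 21→5, 17→6, 29→7
second ordering as positions: [6, 4, 2, 1, 5, 3, 7]
Discordant pairs = inversions in this position sequence.
6: 4, 2, 1, 5, 3 → 5
4: 2, 1, 3 → 3
2: 1 → 1
1: 0
5: 3 → 1
3: 0
7: 0
Total: 5 + 3 + 1 + 0 + 1 + 0 + 0 = 10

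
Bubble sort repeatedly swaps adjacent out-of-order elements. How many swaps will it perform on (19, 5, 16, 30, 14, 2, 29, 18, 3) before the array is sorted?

Minimum adjacent swaps = number of inversions (each swap of adjacent out-of-order elements removes one inversion and no swap can remove more).
Count inversions — for each element, later elements that are smaller:
19: 5, 16, 14, 2, 18, 3 → 6
5: 2, 3 → 2
16: 14, 2, 3 → 3
30: 14, 2, 29, 18, 3 → 5
14: 2, 3 → 2
2: none → 0
29: 18, 3 → 2
18: 3 → 1
3: none → 0
Total inversions: 6 + 2 + 3 + 5 + 2 + 0 + 2 + 1 + 0 = 21

There are 21 swaps.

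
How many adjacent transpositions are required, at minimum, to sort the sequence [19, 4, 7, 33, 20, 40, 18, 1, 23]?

16 swaps

Each adjacent swap fixes exactly one inversion, so the minimum swap count equals the number of inversions.
Count inversions — for each element, later elements that are smaller:
19: 4, 7, 18, 1 → 4
4: 1 → 1
7: 1 → 1
33: 20, 18, 1, 23 → 4
20: 18, 1 → 2
40: 18, 1, 23 → 3
18: 1 → 1
1: none → 0
23: none → 0
Total inversions: 4 + 1 + 1 + 4 + 2 + 3 + 1 + 0 + 0 = 16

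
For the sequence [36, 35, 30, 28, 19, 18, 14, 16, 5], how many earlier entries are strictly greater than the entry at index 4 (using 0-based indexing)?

4 such elements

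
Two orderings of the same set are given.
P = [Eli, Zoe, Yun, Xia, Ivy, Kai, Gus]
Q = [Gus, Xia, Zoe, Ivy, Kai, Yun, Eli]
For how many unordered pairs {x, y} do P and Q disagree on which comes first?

15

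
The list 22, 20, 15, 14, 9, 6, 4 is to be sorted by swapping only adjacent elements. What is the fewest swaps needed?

21 swaps

Each adjacent swap fixes exactly one inversion, so the minimum swap count equals the number of inversions.
Count inversions — for each element, later elements that are smaller:
22: 20, 15, 14, 9, 6, 4 → 6
20: 15, 14, 9, 6, 4 → 5
15: 14, 9, 6, 4 → 4
14: 9, 6, 4 → 3
9: 6, 4 → 2
6: 4 → 1
4: none → 0
Total inversions: 6 + 5 + 4 + 3 + 2 + 1 + 0 = 21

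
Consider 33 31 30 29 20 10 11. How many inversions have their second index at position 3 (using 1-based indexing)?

The element at index 3 is 30.
Elements before it: 33, 31
Those larger than 30: 33, 31

2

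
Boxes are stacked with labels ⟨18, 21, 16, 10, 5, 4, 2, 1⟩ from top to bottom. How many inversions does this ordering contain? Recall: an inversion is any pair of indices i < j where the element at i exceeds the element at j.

27

Count, for each position, how many later elements it exceeds:
18 → 16, 10, 5, 4, 2, 1 → 6
21 → 16, 10, 5, 4, 2, 1 → 6
16 → 10, 5, 4, 2, 1 → 5
10 → 5, 4, 2, 1 → 4
5 → 4, 2, 1 → 3
4 → 2, 1 → 2
2 → 1 → 1
1 → none → 0
Sum: 6 + 6 + 5 + 4 + 3 + 2 + 1 + 0 = 27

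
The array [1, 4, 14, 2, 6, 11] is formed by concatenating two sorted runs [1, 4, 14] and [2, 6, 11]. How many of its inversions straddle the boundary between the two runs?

4 split inversions

Take each right-half value and tally the left-half values above it:
r = 2: 4, 14 → 2
r = 6: 14 → 1
r = 11: 14 → 1
Cross-inversions: 2 + 1 + 1 = 4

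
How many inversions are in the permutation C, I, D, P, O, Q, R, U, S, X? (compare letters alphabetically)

3

Count, for each position, how many later elements it exceeds:
C → none → 0
I → D → 1
D → none → 0
P → O → 1
O → none → 0
Q → none → 0
R → none → 0
U → S → 1
S → none → 0
X → none → 0
Sum: 0 + 1 + 0 + 1 + 0 + 0 + 0 + 1 + 0 + 0 = 3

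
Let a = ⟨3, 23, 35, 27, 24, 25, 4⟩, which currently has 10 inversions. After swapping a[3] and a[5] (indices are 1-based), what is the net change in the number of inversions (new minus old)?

-3

Positions 3 and 5 hold 35 and 24; after swapping, the array is [3, 23, 24, 27, 35, 25, 4].
Count, for each position, how many later elements it exceeds:
3 → none → 0
23 → 4 → 1
24 → 4 → 1
27 → 25, 4 → 2
35 → 25, 4 → 2
25 → 4 → 1
4 → none → 0
Sum: 0 + 1 + 1 + 2 + 2 + 1 + 0 = 7
Change: 7 − 10 = -3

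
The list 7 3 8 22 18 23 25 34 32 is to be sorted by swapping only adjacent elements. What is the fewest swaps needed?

3 adjacent swaps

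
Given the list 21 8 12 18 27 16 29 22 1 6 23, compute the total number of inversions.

26 inversions

For each element, count later entries that are smaller:
21: 6
8: 2
12: 2
18: 3
27: 5
16: 2
29: 4
22: 2
1: 0
6: 0
23: 0
Sum: 6 + 2 + 2 + 3 + 5 + 2 + 4 + 2 + 0 + 0 + 0 = 26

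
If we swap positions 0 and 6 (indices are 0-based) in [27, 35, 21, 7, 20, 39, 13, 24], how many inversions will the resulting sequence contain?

11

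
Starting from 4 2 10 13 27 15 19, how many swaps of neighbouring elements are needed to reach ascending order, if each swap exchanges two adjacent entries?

The minimum number of adjacent swaps to sort an array equals its inversion count, since every such swap removes exactly one inversion.
Count inversions — for each element, later elements that are smaller:
4: 2 → 1
2: none → 0
10: none → 0
13: none → 0
27: 15, 19 → 2
15: none → 0
19: none → 0
Total inversions: 1 + 0 + 0 + 0 + 2 + 0 + 0 = 3

3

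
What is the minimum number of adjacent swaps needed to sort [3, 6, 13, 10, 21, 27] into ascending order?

Minimum adjacent swaps = number of inversions (each swap of adjacent out-of-order elements removes one inversion and no swap can remove more).
Count inversions — for each element, later elements that are smaller:
3: none → 0
6: none → 0
13: 10 → 1
10: none → 0
21: none → 0
27: none → 0
Total inversions: 0 + 0 + 1 + 0 + 0 + 0 = 1

1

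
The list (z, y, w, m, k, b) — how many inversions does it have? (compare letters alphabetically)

For each element, count later entries that are smaller:
z: 5
y: 4
w: 3
m: 2
k: 1
b: 0
Sum: 5 + 4 + 3 + 2 + 1 + 0 = 15

Inversions: 15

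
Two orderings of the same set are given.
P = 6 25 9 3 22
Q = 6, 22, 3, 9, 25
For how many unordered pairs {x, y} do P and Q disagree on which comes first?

Assign each item its position (1..5) in the first ordering, then rewrite the second ordering as that position sequence:
positions: 6→1, 25→2, 9→3, 3→4, 22→5
second ordering as positions: [1, 5, 4, 3, 2]
Discordant pairs = inversions in this position sequence.
1: 0
5: 4, 3, 2 → 3
4: 3, 2 → 2
3: 2 → 1
2: 0
Total: 0 + 3 + 2 + 1 + 0 = 6

6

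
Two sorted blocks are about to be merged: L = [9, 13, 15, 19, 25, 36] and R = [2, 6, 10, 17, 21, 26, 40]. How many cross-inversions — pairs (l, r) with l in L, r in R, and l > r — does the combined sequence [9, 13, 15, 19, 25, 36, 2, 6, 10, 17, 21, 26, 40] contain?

23 cross-inversions

Count, for every r in R, how many entries of L exceed r:
r = 2: 9, 13, 15, 19, 25, 36 → 6
r = 6: 9, 13, 15, 19, 25, 36 → 6
r = 10: 13, 15, 19, 25, 36 → 5
r = 17: 19, 25, 36 → 3
r = 21: 25, 36 → 2
r = 26: 36 → 1
r = 40: none → 0
Cross-inversions: 6 + 6 + 5 + 3 + 2 + 1 + 0 = 23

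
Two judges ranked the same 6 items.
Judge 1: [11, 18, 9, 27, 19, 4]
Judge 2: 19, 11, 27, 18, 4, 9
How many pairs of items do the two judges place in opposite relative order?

Assign each item its position (1..6) in the first ordering, then rewrite the second ordering as that position sequence:
positions: 11→1, 18→2, 9→3, 27→4, 19→5, 4→6
second ordering as positions: [5, 1, 4, 2, 6, 3]
Discordant pairs = inversions in this position sequence.
5: 1, 4, 2, 3 → 4
1: 0
4: 2, 3 → 2
2: 0
6: 3 → 1
3: 0
Total: 4 + 0 + 2 + 0 + 1 + 0 = 7

There are 7 discordant pairs.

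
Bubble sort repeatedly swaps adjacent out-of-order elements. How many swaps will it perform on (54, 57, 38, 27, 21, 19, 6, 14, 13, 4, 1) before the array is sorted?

Each adjacent swap fixes exactly one inversion, so the minimum swap count equals the number of inversions.
Count inversions — for each element, later elements that are smaller:
54: 38, 27, 21, 19, 6, 14, 13, 4, 1 → 9
57: 38, 27, 21, 19, 6, 14, 13, 4, 1 → 9
38: 27, 21, 19, 6, 14, 13, 4, 1 → 8
27: 21, 19, 6, 14, 13, 4, 1 → 7
21: 19, 6, 14, 13, 4, 1 → 6
19: 6, 14, 13, 4, 1 → 5
6: 4, 1 → 2
14: 13, 4, 1 → 3
13: 4, 1 → 2
4: 1 → 1
1: none → 0
Total inversions: 9 + 9 + 8 + 7 + 6 + 5 + 2 + 3 + 2 + 1 + 0 = 52

52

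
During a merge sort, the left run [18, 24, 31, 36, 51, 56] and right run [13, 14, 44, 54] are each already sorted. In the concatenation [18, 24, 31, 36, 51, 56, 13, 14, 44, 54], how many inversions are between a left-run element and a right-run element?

15 cross-inversions

Count, for every r in R, how many entries of L exceed r:
r = 13: 18, 24, 31, 36, 51, 56 → 6
r = 14: 18, 24, 31, 36, 51, 56 → 6
r = 44: 51, 56 → 2
r = 54: 56 → 1
Cross-inversions: 6 + 6 + 2 + 1 = 15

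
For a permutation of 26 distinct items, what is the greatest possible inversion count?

A reversed (strictly descending) arrangement makes every pair an inversion, giving C(26, 2) inversions.
C(26, 2) = 26·25/2 = 325

325 inversions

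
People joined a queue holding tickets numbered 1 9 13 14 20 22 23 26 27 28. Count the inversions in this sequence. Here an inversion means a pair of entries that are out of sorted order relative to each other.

Inversions: 0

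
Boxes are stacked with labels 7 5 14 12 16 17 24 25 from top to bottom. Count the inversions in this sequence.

2

Sweep left to right; for each value list the smaller values that follow it:
7: 1
5: 0
14: 1
12: 0
16: 0
17: 0
24: 0
25: 0
Sum: 1 + 0 + 1 + 0 + 0 + 0 + 0 + 0 = 2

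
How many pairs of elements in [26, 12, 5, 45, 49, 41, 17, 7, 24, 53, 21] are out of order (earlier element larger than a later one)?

25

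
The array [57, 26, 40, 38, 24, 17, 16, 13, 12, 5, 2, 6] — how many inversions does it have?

For each element, count later entries that are smaller:
57: 11
26: 8
40: 9
38: 8
24: 7
17: 6
16: 5
13: 4
12: 3
5: 1
2: 0
6: 0
Sum: 11 + 8 + 9 + 8 + 7 + 6 + 5 + 4 + 3 + 1 + 0 + 0 = 62

62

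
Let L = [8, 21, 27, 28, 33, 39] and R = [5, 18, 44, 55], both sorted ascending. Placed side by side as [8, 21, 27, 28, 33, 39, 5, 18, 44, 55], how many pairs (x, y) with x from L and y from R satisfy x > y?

Count, for every r in R, how many entries of L exceed r:
r = 5: 8, 21, 27, 28, 33, 39 → 6
r = 18: 21, 27, 28, 33, 39 → 5
r = 44: none → 0
r = 55: none → 0
Cross-inversions: 6 + 5 + 0 + 0 = 11

11 split inversions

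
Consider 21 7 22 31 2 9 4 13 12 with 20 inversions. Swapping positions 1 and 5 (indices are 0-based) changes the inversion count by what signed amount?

+1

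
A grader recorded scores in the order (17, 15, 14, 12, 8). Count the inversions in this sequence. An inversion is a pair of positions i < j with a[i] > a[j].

Out-of-order index pairs (1-indexed):
(1,2): 17 > 15
(1,3): 17 > 14
(1,4): 17 > 12
(1,5): 17 > 8
(2,3): 15 > 14
(2,4): 15 > 12
(2,5): 15 > 8
(3,4): 14 > 12
(3,5): 14 > 8
(4,5): 12 > 8
That's 10 pairs.

Inversions: 10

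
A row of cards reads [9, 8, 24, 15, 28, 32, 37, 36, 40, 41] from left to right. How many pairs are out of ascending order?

Count, for each position, how many later elements it exceeds:
9: 1
8: 0
24: 1
15: 0
28: 0
32: 0
37: 1
36: 0
40: 0
41: 0
Sum: 1 + 0 + 1 + 0 + 0 + 0 + 1 + 0 + 0 + 0 = 3

3 out-of-order pairs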